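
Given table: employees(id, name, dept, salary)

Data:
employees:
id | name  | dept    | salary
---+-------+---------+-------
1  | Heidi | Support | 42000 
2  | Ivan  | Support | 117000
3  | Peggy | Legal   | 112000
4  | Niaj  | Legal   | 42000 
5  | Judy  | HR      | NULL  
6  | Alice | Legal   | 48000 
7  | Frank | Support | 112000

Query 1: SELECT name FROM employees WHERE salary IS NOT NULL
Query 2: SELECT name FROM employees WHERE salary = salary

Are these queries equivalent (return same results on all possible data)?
Yes, equivalent

Both queries return: [('Alice',), ('Frank',), ('Heidi',), ('Ivan',), ('Niaj',), ('Peggy',)]

Reason: IS NOT NULL vs self-equality (both exclude NULLs)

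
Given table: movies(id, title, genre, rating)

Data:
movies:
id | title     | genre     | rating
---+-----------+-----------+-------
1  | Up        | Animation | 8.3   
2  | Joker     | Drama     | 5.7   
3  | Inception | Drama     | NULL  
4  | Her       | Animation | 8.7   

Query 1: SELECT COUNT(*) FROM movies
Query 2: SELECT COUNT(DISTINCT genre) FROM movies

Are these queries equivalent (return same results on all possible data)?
No, not equivalent

Query 1 returns: [(4,)]
Query 2 returns: [(2,)]

Reason: COUNT(*) counts rows, COUNT(DISTINCT genre) counts unique genres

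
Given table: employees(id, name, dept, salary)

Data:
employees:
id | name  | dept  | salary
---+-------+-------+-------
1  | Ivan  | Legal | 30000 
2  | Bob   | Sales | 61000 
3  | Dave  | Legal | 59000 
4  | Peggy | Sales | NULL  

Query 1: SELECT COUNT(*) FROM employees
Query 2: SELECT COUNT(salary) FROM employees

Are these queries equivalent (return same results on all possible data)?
No, not equivalent

Query 1 returns: [(4,)]
Query 2 returns: [(3,)]

Reason: COUNT(*) includes NULLs, COUNT(column) excludes them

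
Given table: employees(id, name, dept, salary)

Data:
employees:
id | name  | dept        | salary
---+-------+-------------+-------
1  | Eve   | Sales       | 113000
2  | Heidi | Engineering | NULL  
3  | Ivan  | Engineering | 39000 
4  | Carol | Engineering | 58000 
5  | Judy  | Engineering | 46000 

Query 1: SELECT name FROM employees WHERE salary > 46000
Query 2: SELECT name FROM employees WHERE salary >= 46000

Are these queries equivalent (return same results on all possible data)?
No, not equivalent

Query 1 returns: [('Eve',), ('Carol',)]
Query 2 returns: [('Eve',), ('Carol',), ('Judy',)]

Reason: > vs >= gives different results when salary = 46000 exists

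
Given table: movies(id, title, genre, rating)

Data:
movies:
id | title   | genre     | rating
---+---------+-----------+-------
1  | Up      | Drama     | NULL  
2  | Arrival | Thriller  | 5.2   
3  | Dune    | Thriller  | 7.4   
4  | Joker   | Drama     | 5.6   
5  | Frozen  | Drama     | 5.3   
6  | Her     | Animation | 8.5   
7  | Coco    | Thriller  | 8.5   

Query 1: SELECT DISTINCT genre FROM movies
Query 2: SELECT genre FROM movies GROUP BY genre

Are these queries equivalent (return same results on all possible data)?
Yes, equivalent

Both queries return: [('Animation',), ('Drama',), ('Thriller',)]

Reason: Both get unique genres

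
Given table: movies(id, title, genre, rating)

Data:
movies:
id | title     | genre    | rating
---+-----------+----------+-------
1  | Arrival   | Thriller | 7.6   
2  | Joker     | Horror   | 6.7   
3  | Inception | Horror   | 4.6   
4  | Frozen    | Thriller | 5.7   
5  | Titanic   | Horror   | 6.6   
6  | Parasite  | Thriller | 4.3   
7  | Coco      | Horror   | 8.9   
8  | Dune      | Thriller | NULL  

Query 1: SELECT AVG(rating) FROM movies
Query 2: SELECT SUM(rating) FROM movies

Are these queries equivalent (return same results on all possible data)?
No, not equivalent

Query 1 returns: [(6.3428571428571425,)]
Query 2 returns: [(44.4,)]

Reason: AVG vs SUM give different aggregate values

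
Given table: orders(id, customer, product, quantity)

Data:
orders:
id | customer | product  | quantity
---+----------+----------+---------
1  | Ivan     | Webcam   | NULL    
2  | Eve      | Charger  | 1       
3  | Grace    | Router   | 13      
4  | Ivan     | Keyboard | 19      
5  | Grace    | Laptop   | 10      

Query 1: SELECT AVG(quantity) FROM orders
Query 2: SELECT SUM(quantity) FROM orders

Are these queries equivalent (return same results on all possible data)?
No, not equivalent

Query 1 returns: [(10.75,)]
Query 2 returns: [(43,)]

Reason: AVG vs SUM give different aggregate values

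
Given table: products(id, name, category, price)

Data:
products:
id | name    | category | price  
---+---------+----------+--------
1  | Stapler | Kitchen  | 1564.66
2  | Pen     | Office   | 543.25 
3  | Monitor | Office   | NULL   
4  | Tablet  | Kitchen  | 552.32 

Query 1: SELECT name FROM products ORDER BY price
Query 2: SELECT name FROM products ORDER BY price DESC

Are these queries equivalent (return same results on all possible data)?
No, not equivalent

Query 1 returns: [('Monitor',), ('Pen',), ('Tablet',), ('Stapler',)]
Query 2 returns: [('Stapler',), ('Tablet',), ('Pen',), ('Monitor',)]

Reason: ASC vs DESC gives opposite ordering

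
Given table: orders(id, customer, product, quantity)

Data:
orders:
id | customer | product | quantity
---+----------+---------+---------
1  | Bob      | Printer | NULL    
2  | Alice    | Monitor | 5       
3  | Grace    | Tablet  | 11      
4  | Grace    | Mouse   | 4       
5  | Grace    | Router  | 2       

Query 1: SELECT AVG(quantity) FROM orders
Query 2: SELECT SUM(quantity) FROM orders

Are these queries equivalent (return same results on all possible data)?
No, not equivalent

Query 1 returns: [(5.5,)]
Query 2 returns: [(22,)]

Reason: AVG vs SUM give different aggregate values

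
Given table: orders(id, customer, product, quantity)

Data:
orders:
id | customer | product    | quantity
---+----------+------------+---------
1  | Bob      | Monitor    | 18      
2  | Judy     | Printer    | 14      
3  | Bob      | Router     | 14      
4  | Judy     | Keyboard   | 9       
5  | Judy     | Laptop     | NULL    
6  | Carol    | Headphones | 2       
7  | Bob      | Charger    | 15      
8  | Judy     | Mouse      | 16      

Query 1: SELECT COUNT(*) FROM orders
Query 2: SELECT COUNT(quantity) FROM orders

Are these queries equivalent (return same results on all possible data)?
No, not equivalent

Query 1 returns: [(8,)]
Query 2 returns: [(7,)]

Reason: COUNT(*) includes NULLs, COUNT(column) excludes them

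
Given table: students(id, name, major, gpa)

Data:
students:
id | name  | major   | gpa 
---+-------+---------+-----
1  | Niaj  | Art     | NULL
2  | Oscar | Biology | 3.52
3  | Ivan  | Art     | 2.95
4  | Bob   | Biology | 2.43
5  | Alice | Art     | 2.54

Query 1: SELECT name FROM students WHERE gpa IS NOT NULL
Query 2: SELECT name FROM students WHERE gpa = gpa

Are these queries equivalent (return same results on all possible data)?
Yes, equivalent

Both queries return: [('Alice',), ('Bob',), ('Ivan',), ('Oscar',)]

Reason: IS NOT NULL vs self-equality (both exclude NULLs)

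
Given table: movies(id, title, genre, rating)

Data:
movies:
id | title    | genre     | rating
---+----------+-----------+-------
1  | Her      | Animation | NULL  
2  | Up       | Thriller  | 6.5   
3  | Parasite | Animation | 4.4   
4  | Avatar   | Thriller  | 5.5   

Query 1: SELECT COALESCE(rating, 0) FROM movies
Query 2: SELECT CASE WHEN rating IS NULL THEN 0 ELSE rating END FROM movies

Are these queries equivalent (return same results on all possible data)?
Yes, equivalent

Both queries return: [(0,), (4.4,), (5.5,), (6.5,)]

Reason: COALESCE vs CASE for NULL handling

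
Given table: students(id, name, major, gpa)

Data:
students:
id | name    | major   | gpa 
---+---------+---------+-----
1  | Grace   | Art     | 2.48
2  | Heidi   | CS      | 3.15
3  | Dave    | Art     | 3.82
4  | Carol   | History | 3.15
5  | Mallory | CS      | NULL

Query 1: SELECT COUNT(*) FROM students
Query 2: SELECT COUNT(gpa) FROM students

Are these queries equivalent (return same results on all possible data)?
No, not equivalent

Query 1 returns: [(5,)]
Query 2 returns: [(4,)]

Reason: COUNT(*) includes NULLs, COUNT(column) excludes them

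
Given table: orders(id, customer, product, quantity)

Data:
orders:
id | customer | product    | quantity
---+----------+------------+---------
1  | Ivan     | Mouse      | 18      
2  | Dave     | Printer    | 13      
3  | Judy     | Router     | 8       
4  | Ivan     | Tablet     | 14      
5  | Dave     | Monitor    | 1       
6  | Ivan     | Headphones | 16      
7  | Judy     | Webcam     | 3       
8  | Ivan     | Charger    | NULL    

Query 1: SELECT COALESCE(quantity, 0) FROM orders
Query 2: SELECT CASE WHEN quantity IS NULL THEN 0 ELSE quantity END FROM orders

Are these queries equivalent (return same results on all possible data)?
Yes, equivalent

Both queries return: [(0,), (1,), (3,), (8,), (13,), (14,), (16,), (18,)]

Reason: COALESCE vs CASE for NULL handling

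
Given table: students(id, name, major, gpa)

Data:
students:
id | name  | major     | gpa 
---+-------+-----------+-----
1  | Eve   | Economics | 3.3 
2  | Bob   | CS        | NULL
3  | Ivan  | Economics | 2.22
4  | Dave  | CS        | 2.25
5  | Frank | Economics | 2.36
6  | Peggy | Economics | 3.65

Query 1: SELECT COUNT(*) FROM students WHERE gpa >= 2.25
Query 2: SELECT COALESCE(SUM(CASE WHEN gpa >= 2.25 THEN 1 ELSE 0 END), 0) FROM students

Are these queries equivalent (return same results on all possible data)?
Yes, equivalent

Both queries return: [(4,)]

Reason: COUNT with WHERE vs conditional SUM (COALESCE handles empty-table NULL)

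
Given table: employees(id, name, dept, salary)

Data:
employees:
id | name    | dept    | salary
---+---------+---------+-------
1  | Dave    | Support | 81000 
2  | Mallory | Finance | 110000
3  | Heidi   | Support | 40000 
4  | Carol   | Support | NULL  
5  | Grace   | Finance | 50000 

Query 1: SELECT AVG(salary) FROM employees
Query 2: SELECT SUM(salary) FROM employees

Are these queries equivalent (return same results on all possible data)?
No, not equivalent

Query 1 returns: [(70250.0,)]
Query 2 returns: [(281000,)]

Reason: AVG vs SUM give different aggregate values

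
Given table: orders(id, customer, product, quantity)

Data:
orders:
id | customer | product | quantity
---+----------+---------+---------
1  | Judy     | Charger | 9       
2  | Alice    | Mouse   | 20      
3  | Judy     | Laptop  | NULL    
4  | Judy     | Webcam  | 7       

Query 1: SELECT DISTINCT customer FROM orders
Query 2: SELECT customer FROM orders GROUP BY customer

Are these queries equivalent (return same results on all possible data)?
Yes, equivalent

Both queries return: [('Alice',), ('Judy',)]

Reason: Both get unique customers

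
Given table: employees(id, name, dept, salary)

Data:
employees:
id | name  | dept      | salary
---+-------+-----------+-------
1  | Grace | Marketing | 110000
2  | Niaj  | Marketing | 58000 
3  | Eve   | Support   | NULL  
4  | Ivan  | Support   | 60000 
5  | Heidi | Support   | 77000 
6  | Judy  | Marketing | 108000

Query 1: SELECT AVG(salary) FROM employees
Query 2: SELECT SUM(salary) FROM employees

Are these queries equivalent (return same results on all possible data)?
No, not equivalent

Query 1 returns: [(82600.0,)]
Query 2 returns: [(413000,)]

Reason: AVG vs SUM give different aggregate values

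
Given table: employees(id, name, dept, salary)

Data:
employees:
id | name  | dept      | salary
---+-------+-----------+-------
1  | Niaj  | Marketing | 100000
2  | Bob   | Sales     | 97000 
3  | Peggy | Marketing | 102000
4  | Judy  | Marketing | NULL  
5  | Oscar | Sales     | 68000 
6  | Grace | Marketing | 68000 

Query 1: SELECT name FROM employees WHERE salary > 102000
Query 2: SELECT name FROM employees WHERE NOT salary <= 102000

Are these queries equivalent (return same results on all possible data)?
Yes, equivalent

Both queries return: []

Reason: Both filter salary > 102000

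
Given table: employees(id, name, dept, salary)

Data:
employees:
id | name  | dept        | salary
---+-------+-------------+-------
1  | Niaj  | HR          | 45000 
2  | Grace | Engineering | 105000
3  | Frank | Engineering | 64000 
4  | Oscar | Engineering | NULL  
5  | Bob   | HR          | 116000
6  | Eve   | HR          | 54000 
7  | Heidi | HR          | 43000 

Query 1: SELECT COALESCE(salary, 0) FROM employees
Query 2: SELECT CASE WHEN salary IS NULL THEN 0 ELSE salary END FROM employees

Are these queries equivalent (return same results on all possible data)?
Yes, equivalent

Both queries return: [(0,), (43000,), (45000,), (54000,), (64000,), (105000,), (116000,)]

Reason: COALESCE vs CASE for NULL handling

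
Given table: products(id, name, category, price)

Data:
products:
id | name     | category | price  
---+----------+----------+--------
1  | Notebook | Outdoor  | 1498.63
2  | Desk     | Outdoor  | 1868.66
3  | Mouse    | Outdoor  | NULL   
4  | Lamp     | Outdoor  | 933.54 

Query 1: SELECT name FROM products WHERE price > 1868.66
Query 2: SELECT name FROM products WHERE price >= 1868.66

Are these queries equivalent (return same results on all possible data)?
No, not equivalent

Query 1 returns: []
Query 2 returns: [('Desk',)]

Reason: > vs >= gives different results when price = 1868.66 exists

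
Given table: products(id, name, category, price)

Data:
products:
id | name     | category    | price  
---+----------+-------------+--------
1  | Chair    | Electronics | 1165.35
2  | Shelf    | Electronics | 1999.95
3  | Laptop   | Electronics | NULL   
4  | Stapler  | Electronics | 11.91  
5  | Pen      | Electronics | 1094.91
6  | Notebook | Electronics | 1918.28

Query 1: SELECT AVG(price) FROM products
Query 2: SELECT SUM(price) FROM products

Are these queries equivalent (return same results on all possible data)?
No, not equivalent

Query 1 returns: [(1238.08,)]
Query 2 returns: [(6190.4,)]

Reason: AVG vs SUM give different aggregate values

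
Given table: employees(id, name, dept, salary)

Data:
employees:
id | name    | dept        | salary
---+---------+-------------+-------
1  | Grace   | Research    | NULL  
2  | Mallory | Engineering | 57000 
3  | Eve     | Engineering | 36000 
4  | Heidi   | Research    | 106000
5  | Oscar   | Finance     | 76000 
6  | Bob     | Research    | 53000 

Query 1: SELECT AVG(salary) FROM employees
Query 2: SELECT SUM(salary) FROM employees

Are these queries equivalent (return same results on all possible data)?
No, not equivalent

Query 1 returns: [(65600.0,)]
Query 2 returns: [(328000,)]

Reason: AVG vs SUM give different aggregate values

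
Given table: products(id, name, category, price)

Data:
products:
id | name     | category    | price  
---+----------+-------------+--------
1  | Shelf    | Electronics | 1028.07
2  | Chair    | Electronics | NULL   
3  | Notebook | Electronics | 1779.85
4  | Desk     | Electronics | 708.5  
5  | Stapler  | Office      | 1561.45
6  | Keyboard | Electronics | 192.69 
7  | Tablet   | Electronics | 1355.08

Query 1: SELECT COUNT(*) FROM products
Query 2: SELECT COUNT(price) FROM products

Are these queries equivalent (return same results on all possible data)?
No, not equivalent

Query 1 returns: [(7,)]
Query 2 returns: [(6,)]

Reason: COUNT(*) includes NULLs, COUNT(column) excludes them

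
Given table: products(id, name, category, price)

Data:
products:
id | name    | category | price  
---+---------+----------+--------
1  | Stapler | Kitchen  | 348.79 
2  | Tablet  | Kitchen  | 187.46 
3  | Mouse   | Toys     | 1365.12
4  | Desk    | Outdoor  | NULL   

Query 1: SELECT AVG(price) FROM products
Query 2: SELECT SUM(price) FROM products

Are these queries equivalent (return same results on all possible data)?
No, not equivalent

Query 1 returns: [(633.79,)]
Query 2 returns: [(1901.37,)]

Reason: AVG vs SUM give different aggregate values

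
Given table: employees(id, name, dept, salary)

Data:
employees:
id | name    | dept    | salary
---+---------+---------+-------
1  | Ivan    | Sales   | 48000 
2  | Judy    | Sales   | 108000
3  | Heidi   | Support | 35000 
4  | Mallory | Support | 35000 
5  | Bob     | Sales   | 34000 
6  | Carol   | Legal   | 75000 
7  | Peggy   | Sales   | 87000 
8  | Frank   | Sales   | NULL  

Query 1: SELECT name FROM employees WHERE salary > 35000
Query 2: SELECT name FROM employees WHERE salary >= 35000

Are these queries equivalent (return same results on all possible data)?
No, not equivalent

Query 1 returns: [('Ivan',), ('Judy',), ('Carol',), ('Peggy',)]
Query 2 returns: [('Ivan',), ('Judy',), ('Heidi',), ('Mallory',), ('Carol',), ('Peggy',)]

Reason: > vs >= gives different results when salary = 35000 exists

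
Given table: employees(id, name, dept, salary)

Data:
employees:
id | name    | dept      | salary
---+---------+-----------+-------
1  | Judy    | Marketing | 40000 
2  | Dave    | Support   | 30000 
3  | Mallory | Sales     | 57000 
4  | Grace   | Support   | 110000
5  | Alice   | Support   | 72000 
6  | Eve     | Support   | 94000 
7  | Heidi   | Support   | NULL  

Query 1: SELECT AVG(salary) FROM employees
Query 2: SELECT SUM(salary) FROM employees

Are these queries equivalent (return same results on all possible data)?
No, not equivalent

Query 1 returns: [(67166.66666666667,)]
Query 2 returns: [(403000,)]

Reason: AVG vs SUM give different aggregate values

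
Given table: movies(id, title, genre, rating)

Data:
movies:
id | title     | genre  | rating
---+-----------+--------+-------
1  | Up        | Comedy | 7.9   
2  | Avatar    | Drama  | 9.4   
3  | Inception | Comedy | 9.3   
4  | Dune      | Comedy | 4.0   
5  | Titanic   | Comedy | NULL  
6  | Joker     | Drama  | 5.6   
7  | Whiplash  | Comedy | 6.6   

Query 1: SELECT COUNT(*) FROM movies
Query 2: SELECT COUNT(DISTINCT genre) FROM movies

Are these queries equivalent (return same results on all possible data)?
No, not equivalent

Query 1 returns: [(7,)]
Query 2 returns: [(2,)]

Reason: COUNT(*) counts rows, COUNT(DISTINCT genre) counts unique genres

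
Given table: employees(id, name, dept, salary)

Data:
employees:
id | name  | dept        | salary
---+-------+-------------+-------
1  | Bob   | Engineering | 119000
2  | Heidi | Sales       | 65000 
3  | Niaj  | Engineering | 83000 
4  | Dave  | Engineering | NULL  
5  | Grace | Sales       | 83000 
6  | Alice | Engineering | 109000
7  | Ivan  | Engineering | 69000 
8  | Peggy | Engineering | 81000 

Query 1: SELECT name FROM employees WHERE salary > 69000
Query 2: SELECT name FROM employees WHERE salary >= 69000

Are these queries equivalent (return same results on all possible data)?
No, not equivalent

Query 1 returns: [('Bob',), ('Niaj',), ('Grace',), ('Alice',), ('Peggy',)]
Query 2 returns: [('Bob',), ('Niaj',), ('Grace',), ('Alice',), ('Ivan',), ('Peggy',)]

Reason: > vs >= gives different results when salary = 69000 exists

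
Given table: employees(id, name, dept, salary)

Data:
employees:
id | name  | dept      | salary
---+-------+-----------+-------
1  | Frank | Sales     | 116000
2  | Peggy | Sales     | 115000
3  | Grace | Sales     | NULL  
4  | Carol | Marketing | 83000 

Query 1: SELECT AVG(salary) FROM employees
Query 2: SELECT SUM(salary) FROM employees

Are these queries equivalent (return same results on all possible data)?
No, not equivalent

Query 1 returns: [(104666.66666666667,)]
Query 2 returns: [(314000,)]

Reason: AVG vs SUM give different aggregate values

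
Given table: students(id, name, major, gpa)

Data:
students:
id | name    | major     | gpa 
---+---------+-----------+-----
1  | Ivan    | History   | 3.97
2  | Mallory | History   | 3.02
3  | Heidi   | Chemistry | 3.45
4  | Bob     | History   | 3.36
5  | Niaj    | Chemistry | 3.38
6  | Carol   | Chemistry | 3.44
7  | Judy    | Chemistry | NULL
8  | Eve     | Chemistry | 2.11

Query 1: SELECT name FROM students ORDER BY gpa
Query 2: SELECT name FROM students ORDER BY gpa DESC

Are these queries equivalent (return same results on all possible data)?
No, not equivalent

Query 1 returns: [('Judy',), ('Eve',), ('Mallory',), ('Bob',), ('Niaj',), ('Carol',), ('Heidi',), ('Ivan',)]
Query 2 returns: [('Ivan',), ('Heidi',), ('Carol',), ('Niaj',), ('Bob',), ('Mallory',), ('Eve',), ('Judy',)]

Reason: ASC vs DESC gives opposite ordering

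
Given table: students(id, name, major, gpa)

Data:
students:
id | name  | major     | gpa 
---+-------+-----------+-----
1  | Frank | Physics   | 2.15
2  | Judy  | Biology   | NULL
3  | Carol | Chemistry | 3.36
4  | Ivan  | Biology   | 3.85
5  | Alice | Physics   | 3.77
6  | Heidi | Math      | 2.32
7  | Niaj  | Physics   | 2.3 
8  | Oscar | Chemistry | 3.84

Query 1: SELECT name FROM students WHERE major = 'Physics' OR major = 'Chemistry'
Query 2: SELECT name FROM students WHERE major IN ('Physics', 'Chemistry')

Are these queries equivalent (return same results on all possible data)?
Yes, equivalent

Both queries return: [('Alice',), ('Carol',), ('Frank',), ('Niaj',), ('Oscar',)]

Reason: OR vs IN are equivalent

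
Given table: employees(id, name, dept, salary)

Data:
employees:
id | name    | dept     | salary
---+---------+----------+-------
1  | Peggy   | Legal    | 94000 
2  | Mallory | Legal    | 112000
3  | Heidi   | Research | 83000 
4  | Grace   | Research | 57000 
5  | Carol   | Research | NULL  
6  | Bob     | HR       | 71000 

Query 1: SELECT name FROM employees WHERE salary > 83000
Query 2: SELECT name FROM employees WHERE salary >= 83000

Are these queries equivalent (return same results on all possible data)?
No, not equivalent

Query 1 returns: [('Peggy',), ('Mallory',)]
Query 2 returns: [('Peggy',), ('Mallory',), ('Heidi',)]

Reason: > vs >= gives different results when salary = 83000 exists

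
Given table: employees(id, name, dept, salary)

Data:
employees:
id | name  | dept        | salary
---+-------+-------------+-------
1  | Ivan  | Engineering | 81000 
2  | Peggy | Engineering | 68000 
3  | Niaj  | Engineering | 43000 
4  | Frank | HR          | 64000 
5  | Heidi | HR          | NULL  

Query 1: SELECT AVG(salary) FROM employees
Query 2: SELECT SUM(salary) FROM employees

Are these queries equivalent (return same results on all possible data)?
No, not equivalent

Query 1 returns: [(64000.0,)]
Query 2 returns: [(256000,)]

Reason: AVG vs SUM give different aggregate values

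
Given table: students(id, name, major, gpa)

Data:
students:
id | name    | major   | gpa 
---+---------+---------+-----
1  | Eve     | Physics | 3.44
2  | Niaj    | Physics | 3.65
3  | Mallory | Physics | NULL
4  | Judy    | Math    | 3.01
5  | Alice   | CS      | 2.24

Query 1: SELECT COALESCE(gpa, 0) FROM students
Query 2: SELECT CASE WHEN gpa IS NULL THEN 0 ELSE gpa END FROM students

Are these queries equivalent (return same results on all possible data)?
Yes, equivalent

Both queries return: [(0,), (2.24,), (3.01,), (3.44,), (3.65,)]

Reason: COALESCE vs CASE for NULL handling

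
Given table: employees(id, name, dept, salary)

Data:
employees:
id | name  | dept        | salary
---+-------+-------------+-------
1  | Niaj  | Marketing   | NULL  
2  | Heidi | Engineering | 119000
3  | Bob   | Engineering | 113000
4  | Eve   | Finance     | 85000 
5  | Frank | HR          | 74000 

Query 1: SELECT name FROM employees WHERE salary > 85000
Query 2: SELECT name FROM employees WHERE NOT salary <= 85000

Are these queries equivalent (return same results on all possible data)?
Yes, equivalent

Both queries return: [('Bob',), ('Heidi',)]

Reason: Both filter salary > 85000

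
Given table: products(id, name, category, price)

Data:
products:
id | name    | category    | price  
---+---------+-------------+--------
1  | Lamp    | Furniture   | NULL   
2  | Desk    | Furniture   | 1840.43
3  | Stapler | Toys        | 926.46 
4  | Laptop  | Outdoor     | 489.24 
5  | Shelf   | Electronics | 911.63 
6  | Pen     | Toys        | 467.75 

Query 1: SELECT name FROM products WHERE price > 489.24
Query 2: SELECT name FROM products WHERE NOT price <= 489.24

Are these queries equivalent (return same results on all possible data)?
Yes, equivalent

Both queries return: [('Desk',), ('Shelf',), ('Stapler',)]

Reason: Both filter price > 489.24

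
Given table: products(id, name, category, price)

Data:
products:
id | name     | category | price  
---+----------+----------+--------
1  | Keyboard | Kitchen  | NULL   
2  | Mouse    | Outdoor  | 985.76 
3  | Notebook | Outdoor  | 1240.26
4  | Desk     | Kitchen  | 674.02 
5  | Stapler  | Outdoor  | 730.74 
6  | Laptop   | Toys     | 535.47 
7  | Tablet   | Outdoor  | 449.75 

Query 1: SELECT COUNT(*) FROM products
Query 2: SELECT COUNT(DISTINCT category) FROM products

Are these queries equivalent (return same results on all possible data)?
No, not equivalent

Query 1 returns: [(7,)]
Query 2 returns: [(3,)]

Reason: COUNT(*) counts rows, COUNT(DISTINCT category) counts unique categorys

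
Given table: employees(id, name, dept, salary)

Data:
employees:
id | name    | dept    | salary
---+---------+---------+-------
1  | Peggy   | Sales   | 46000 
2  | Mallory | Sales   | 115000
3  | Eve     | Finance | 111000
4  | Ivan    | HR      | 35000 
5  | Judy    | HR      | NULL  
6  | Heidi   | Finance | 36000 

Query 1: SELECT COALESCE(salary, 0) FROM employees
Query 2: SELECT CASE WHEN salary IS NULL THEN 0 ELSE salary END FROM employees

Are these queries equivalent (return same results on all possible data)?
Yes, equivalent

Both queries return: [(0,), (35000,), (36000,), (46000,), (111000,), (115000,)]

Reason: COALESCE vs CASE for NULL handling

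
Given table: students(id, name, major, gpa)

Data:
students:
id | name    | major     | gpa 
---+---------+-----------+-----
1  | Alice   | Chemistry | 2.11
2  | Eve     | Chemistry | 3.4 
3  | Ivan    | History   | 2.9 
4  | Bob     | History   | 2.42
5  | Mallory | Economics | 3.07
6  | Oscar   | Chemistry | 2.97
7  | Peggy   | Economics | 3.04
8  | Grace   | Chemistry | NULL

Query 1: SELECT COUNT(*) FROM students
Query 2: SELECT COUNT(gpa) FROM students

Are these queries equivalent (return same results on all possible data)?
No, not equivalent

Query 1 returns: [(8,)]
Query 2 returns: [(7,)]

Reason: COUNT(*) includes NULLs, COUNT(column) excludes them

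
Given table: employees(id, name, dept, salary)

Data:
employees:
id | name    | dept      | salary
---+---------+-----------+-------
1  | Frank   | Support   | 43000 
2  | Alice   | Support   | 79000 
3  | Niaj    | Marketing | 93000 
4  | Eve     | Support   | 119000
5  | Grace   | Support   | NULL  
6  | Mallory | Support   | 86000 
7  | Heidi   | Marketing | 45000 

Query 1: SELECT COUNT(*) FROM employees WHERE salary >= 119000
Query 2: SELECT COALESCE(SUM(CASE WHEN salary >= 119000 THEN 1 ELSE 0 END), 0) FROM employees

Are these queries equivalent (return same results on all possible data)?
Yes, equivalent

Both queries return: [(1,)]

Reason: COUNT with WHERE vs conditional SUM (COALESCE handles empty-table NULL)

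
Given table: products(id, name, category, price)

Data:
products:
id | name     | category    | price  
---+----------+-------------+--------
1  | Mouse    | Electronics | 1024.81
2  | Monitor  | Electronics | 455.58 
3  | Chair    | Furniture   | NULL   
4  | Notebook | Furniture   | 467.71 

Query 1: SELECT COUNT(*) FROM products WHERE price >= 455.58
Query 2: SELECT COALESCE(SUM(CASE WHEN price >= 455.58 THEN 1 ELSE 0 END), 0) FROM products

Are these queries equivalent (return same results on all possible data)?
Yes, equivalent

Both queries return: [(3,)]

Reason: COUNT with WHERE vs conditional SUM (COALESCE handles empty-table NULL)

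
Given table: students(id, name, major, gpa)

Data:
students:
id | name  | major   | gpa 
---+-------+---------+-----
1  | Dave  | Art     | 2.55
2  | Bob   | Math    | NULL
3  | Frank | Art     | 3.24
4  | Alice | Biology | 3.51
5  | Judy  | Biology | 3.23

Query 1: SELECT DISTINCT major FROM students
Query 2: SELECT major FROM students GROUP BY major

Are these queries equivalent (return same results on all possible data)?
Yes, equivalent

Both queries return: [('Art',), ('Biology',), ('Math',)]

Reason: Both get unique majors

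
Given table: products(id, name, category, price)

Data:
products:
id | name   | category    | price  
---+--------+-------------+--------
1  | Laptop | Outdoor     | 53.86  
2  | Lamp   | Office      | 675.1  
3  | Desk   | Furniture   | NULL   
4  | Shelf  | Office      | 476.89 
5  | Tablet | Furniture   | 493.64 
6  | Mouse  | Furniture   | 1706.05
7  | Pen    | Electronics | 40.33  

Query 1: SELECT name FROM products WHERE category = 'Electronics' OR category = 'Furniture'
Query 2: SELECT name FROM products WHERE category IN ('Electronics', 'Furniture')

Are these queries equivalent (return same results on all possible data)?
Yes, equivalent

Both queries return: [('Desk',), ('Mouse',), ('Pen',), ('Tablet',)]

Reason: OR vs IN are equivalent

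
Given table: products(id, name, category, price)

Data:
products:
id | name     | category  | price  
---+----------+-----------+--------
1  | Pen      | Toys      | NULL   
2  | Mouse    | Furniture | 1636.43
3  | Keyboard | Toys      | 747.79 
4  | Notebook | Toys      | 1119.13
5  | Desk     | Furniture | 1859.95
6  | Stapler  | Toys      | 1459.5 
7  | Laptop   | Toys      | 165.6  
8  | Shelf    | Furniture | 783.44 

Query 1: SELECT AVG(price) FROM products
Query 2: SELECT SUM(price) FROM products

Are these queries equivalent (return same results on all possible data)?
No, not equivalent

Query 1 returns: [(1110.2628571428572,)]
Query 2 returns: [(7771.84,)]

Reason: AVG vs SUM give different aggregate values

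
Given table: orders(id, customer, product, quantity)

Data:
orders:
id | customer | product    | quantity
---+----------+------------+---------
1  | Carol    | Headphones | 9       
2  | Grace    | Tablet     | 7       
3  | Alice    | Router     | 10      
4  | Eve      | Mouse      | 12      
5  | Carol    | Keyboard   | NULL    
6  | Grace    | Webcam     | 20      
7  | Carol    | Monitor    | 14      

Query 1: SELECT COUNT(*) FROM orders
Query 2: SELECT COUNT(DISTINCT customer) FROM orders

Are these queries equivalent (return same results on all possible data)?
No, not equivalent

Query 1 returns: [(7,)]
Query 2 returns: [(4,)]

Reason: COUNT(*) counts rows, COUNT(DISTINCT customer) counts unique customers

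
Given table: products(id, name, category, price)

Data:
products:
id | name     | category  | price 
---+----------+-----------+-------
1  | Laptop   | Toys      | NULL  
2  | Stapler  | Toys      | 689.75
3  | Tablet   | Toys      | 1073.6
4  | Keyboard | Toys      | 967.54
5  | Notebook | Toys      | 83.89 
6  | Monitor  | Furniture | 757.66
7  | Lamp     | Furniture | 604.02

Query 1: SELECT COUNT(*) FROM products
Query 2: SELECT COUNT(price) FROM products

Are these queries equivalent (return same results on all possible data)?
No, not equivalent

Query 1 returns: [(7,)]
Query 2 returns: [(6,)]

Reason: COUNT(*) includes NULLs, COUNT(column) excludes them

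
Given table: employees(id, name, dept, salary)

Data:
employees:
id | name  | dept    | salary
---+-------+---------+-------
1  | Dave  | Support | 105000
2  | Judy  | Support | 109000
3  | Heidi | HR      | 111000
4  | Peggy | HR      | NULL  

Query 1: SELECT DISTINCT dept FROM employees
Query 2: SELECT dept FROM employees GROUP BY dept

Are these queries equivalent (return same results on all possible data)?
Yes, equivalent

Both queries return: [('HR',), ('Support',)]

Reason: Both get unique depts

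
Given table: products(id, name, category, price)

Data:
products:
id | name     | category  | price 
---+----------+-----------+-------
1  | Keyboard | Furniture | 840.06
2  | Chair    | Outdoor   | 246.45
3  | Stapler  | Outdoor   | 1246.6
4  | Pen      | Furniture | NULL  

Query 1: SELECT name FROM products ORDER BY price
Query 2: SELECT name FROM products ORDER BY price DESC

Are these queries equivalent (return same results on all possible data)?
No, not equivalent

Query 1 returns: [('Pen',), ('Chair',), ('Keyboard',), ('Stapler',)]
Query 2 returns: [('Stapler',), ('Keyboard',), ('Chair',), ('Pen',)]

Reason: ASC vs DESC gives opposite ordering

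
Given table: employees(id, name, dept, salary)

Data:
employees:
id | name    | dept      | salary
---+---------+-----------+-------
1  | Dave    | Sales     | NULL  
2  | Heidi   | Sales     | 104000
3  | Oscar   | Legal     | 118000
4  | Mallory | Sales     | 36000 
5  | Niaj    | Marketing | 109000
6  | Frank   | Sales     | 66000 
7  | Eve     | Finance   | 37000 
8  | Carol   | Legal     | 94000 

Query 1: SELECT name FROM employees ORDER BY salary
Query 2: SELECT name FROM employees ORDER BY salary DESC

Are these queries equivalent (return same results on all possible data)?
No, not equivalent

Query 1 returns: [('Dave',), ('Mallory',), ('Eve',), ('Frank',), ('Carol',), ('Heidi',), ('Niaj',), ('Oscar',)]
Query 2 returns: [('Oscar',), ('Niaj',), ('Heidi',), ('Carol',), ('Frank',), ('Eve',), ('Mallory',), ('Dave',)]

Reason: ASC vs DESC gives opposite ordering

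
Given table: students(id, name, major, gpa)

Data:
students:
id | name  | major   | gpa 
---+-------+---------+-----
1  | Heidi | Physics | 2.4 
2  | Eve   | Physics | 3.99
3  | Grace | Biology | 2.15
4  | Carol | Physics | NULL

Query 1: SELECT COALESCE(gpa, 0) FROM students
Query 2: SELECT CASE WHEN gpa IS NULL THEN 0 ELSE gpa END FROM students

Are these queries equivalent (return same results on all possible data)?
Yes, equivalent

Both queries return: [(0,), (2.15,), (2.4,), (3.99,)]

Reason: COALESCE vs CASE for NULL handling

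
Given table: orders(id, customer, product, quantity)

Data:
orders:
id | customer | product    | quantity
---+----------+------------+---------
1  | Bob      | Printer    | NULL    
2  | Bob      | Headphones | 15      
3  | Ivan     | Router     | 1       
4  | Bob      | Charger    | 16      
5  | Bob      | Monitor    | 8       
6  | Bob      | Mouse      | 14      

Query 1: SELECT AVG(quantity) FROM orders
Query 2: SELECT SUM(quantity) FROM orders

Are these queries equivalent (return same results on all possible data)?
No, not equivalent

Query 1 returns: [(10.8,)]
Query 2 returns: [(54,)]

Reason: AVG vs SUM give different aggregate values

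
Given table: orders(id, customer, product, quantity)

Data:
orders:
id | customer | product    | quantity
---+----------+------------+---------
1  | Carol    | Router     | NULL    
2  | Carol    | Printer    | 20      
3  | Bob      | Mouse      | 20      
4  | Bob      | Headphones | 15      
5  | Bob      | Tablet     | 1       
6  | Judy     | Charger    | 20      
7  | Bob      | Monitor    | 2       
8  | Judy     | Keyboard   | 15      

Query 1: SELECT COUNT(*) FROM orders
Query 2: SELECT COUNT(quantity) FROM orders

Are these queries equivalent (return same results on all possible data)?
No, not equivalent

Query 1 returns: [(8,)]
Query 2 returns: [(7,)]

Reason: COUNT(*) includes NULLs, COUNT(column) excludes them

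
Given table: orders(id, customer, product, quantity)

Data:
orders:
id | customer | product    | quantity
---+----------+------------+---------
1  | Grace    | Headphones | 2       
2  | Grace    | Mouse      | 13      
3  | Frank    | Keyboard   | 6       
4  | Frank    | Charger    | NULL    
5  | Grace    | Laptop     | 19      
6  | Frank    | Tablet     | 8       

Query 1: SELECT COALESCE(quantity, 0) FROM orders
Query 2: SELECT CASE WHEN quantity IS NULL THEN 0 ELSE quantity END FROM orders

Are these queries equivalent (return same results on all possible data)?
Yes, equivalent

Both queries return: [(0,), (2,), (6,), (8,), (13,), (19,)]

Reason: COALESCE vs CASE for NULL handling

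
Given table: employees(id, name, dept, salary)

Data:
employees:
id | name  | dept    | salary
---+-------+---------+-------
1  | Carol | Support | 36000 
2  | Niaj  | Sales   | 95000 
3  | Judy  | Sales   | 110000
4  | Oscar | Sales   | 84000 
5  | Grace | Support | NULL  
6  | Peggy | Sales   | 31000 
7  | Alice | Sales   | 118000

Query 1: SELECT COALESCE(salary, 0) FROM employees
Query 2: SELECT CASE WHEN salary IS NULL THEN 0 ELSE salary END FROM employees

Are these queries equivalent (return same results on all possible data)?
Yes, equivalent

Both queries return: [(0,), (31000,), (36000,), (84000,), (95000,), (110000,), (118000,)]

Reason: COALESCE vs CASE for NULL handling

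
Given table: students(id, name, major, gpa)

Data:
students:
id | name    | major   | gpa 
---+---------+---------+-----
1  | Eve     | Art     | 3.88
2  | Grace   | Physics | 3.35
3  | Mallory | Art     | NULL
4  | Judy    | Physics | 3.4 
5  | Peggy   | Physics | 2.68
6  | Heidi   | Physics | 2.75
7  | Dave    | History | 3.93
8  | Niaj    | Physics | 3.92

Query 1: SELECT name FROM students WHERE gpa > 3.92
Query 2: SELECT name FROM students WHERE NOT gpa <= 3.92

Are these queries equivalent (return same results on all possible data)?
Yes, equivalent

Both queries return: [('Dave',)]

Reason: Both filter gpa > 3.92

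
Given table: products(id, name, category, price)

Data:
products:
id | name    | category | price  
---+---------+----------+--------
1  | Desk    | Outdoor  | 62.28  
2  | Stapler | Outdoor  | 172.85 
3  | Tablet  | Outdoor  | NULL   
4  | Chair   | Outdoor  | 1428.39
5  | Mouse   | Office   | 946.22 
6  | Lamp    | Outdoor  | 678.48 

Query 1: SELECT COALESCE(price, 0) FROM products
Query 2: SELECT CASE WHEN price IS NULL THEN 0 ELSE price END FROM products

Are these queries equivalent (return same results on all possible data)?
Yes, equivalent

Both queries return: [(0,), (62.28,), (172.85,), (678.48,), (946.22,), (1428.39,)]

Reason: COALESCE vs CASE for NULL handling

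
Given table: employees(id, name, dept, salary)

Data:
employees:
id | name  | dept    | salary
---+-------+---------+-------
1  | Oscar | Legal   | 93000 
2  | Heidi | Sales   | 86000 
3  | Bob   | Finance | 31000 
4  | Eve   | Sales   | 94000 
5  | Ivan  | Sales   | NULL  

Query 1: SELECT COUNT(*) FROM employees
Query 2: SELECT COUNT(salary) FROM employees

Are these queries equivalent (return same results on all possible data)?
No, not equivalent

Query 1 returns: [(5,)]
Query 2 returns: [(4,)]

Reason: COUNT(*) includes NULLs, COUNT(column) excludes them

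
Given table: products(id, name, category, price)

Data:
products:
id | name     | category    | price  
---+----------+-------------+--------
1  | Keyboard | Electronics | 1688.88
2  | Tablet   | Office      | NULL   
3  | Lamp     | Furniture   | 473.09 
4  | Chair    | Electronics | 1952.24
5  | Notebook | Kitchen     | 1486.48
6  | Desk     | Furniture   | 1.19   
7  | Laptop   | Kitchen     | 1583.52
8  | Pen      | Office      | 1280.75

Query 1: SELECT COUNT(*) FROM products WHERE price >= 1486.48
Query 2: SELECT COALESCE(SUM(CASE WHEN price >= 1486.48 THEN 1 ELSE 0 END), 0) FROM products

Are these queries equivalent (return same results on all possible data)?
Yes, equivalent

Both queries return: [(4,)]

Reason: COUNT with WHERE vs conditional SUM (COALESCE handles empty-table NULL)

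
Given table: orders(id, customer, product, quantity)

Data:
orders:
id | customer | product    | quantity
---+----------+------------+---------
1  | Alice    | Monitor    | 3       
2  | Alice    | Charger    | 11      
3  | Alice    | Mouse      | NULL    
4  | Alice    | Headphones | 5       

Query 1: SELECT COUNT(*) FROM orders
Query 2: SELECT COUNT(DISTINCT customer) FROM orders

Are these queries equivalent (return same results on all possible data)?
No, not equivalent

Query 1 returns: [(4,)]
Query 2 returns: [(1,)]

Reason: COUNT(*) counts rows, COUNT(DISTINCT customer) counts unique customers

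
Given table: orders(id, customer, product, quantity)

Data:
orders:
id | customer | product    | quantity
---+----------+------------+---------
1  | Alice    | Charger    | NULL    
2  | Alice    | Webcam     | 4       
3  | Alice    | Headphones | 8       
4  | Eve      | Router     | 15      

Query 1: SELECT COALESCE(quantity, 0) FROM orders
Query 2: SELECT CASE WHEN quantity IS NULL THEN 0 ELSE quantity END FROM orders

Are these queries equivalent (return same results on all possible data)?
Yes, equivalent

Both queries return: [(0,), (4,), (8,), (15,)]

Reason: COALESCE vs CASE for NULL handling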